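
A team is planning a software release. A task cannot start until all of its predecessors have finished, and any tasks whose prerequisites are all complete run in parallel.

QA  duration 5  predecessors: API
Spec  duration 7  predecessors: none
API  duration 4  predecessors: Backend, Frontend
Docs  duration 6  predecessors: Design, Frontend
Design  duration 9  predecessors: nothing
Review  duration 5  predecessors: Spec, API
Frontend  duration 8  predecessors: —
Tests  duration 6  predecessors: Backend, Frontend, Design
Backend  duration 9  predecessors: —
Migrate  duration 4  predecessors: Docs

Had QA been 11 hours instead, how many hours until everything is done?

Baseline: Design→Docs→Migrate = 9+6+4 = 19 → 19 hours.
QA is off the critical path — its longest chain is 18 hours, giving 1 of slack.
New critical path: Backend→API→QA = 9+4+11 = 24 ⇒ 24 hours.

24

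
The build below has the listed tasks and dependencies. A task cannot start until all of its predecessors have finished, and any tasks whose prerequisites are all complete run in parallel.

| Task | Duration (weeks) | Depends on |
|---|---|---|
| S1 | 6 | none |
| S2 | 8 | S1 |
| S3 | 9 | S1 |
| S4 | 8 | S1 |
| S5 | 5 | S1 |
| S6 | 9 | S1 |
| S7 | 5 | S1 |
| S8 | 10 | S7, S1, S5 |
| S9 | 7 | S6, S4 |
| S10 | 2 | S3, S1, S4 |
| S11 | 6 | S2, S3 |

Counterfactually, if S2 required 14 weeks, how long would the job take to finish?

26

The binding path is S1→S6→S9 = 6+9+7 = 22; finish at 22 weeks.
The longest path through S2 is only 20 weeks, so S2 has float 2.
Now S1→S2→S11 = 6+14+6 = 26 is longest, so the finish becomes 26 weeks.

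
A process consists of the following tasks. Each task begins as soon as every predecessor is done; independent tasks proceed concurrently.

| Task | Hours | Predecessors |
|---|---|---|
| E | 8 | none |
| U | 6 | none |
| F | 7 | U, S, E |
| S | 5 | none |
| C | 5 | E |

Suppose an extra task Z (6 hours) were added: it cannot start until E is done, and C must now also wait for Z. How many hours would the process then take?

Originally the process takes 15 hours.
With Z inserted, C now waits for max(E, Z).
New critical path: E→Z→C = 8+6+5 = 19 ⇒ 19 hours.

19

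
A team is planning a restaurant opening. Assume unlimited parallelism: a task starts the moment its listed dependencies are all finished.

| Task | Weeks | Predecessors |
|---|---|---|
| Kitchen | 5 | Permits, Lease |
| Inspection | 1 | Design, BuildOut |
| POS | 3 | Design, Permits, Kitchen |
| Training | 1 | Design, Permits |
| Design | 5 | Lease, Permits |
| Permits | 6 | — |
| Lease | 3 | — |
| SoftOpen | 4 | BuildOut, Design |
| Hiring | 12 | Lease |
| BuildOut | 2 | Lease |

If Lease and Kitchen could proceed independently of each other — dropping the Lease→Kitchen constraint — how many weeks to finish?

With the dependency in place, Lease→Hiring = 3+12 = 15 sets the finish at 15 weeks.
Dropping Lease→Kitchen doesn't change Kitchen's earliest start (6); another predecessor still binds.
After: Lease→Hiring = 3+12 = 15 → 15 weeks.

15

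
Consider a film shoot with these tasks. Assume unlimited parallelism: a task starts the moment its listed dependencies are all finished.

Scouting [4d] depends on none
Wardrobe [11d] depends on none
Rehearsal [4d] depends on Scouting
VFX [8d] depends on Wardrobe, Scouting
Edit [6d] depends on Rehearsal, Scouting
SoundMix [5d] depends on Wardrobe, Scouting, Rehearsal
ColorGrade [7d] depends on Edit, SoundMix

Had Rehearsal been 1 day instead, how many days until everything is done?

23

The binding path is Wardrobe→SoundMix→ColorGrade = 11+5+7 = 23; finish at 23 days.
The longest path through Rehearsal is only 21 days, so Rehearsal has float 2.
That remains the longest chain; total 23 days.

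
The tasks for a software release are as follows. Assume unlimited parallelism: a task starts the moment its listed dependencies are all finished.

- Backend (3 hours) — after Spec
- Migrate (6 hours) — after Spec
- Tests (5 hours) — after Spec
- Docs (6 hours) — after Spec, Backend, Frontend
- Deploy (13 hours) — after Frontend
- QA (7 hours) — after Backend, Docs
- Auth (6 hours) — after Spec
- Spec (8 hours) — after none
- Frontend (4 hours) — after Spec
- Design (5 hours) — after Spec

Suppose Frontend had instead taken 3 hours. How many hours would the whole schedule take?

Critical path before the change: Spec→Frontend→Docs→QA = 8+4+6+7 = 25 giving 25 hours.
Frontend is on the critical path; changing it to 3 makes that path 24 hours.
The binding chain switches to Spec→Backend→Docs→QA = 8+3+6+7 = 24; finish 24 hours.

24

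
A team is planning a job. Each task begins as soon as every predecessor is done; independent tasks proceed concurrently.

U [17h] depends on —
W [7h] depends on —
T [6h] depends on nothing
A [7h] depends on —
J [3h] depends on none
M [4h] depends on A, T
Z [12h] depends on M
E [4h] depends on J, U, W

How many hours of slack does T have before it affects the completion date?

1

A→M→Z = 7+4+12 = 23 sets the makespan at 23 hours.
T finishes as early as 6 and must finish by 7.
Float = 23 − 22 = 1.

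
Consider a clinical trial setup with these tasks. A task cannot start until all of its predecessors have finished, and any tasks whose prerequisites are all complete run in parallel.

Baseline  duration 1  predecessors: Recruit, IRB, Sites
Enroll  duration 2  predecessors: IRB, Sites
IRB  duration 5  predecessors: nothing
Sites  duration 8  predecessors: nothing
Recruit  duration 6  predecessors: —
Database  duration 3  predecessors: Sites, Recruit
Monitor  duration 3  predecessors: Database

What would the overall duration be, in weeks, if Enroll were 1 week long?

14

Actual critical path: Sites→Database→Monitor = 8+3+3 = 14 ⇒ 14 weeks.
The longest path through Enroll is only 10 weeks, so Enroll has float 4.
That remains the longest chain; total 14 weeks.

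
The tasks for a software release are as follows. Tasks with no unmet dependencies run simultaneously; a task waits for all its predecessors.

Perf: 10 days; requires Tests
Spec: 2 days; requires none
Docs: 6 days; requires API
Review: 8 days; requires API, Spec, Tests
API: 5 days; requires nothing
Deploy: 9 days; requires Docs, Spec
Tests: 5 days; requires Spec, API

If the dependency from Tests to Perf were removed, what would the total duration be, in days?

Before: longest chain API→Tests→Perf = 5+5+10 = 20, finish 20.
Without Tests→Perf, Perf's earliest start moves from 10 to 0.
After: API→Docs→Deploy = 5+6+9 = 20 → 20 days.

20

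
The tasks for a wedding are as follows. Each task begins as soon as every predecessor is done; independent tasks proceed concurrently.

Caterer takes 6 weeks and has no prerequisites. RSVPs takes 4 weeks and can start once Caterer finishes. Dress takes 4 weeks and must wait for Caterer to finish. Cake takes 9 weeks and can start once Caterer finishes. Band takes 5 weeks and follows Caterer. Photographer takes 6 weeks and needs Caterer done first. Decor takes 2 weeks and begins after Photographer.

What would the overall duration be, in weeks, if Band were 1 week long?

15

As given, the longest chain is Caterer→Cake = 6+9 = 15, so the finish is 15 weeks.
Band is off the critical path — its longest chain is 11 weeks, giving 4 of slack.
The critical path is still Caterer→Cake; finish is now 15 weeks.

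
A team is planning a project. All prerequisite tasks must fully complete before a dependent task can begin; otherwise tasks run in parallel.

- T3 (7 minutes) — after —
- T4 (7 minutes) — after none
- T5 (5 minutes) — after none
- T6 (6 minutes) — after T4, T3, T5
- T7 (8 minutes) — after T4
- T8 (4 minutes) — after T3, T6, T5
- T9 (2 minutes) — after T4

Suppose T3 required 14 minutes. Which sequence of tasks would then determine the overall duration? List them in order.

The binding path is T3→T6→T8 = 7+6+4 = 17; finish at 17 minutes.
T3 is on the critical path; changing it to 14 makes that path 24 minutes.
No other chain overtakes it, so the finish is 24 minutes.

T3, T6, T8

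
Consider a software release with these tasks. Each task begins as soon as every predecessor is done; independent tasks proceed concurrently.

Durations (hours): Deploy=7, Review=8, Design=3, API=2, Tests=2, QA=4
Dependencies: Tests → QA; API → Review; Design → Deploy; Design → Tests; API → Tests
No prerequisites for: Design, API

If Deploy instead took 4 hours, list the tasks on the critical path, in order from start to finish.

API, Review

The binding path is Design→Deploy = 3+7 = 10; finish at 10 hours.
Deploy is on the critical path; changing it to 4 makes that path 7 hours.
Now API→Review = 2+8 = 10 is longest, so the finish becomes 10 hours.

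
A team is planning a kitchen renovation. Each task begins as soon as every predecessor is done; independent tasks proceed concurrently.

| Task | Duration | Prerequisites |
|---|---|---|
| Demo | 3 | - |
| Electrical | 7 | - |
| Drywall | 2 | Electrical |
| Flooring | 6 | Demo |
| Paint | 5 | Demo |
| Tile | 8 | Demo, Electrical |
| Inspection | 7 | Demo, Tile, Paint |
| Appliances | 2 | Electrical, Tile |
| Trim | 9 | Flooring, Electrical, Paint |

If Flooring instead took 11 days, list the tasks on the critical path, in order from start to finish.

Demo, Flooring, Trim

As given, the longest chain is Electrical→Tile→Inspection = 7+8+7 = 22, so the finish is 22 days.
Flooring is off the critical path — its longest chain is 18 days, giving 4 of slack.
The binding chain switches to Demo→Flooring→Trim = 3+11+9 = 23; finish 23 days.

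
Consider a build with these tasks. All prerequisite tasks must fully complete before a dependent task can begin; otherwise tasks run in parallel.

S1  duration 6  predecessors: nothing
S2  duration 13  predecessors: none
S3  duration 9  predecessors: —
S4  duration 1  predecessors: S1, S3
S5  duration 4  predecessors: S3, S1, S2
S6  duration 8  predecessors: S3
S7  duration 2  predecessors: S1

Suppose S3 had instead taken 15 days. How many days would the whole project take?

The binding path is S3→S6 = 9+8 = 17; finish at 17 days.
S3 is on the critical path; changing it to 15 makes that path 23 days.
No other chain overtakes it, so the finish is 23 days.

23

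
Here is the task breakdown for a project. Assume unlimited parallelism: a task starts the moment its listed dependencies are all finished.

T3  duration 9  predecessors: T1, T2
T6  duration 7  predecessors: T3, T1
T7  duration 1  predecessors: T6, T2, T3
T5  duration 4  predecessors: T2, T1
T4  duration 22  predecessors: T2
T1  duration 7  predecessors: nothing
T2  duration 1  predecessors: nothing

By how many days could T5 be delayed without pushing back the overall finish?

13

Critical path: T1→T3→T6→T7 = 7+9+7+1 = 24, so the finish is 24 days.
T5 finishes as early as 11 and must finish by 24.
Float = 24 − 11 = 13.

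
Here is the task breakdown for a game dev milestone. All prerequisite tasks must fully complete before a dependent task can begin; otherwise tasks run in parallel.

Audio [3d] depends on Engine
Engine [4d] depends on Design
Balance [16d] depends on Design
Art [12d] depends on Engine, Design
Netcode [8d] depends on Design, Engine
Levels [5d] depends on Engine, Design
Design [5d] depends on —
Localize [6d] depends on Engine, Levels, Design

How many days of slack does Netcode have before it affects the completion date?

Design→Engine→Art = 5+4+12 = 21 sets the makespan at 21 days.
Netcode finishes as early as 17 and must finish by 21.
Slack of Netcode = 13 − 9 = 4 days.

4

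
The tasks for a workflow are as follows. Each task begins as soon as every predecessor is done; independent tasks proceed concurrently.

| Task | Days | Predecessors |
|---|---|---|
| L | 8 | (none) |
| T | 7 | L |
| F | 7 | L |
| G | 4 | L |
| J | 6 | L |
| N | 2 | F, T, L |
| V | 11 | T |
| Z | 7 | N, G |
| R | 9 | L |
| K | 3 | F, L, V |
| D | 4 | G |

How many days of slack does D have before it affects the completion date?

13

Critical path: L→T→V→K = 8+7+11+3 = 29, so the finish is 29 days.
Longest path through D: 16 days (earliest finish 16, latest finish 29).
Slack of D = 25 − 12 = 13 days.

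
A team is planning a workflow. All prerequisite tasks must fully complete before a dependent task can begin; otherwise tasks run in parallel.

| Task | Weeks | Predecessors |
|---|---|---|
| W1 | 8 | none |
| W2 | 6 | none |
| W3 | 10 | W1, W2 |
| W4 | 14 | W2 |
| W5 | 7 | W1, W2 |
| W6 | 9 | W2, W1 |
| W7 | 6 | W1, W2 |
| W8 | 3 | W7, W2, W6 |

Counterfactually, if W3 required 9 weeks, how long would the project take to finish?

Actual critical path: W1→W6→W8 = 8+9+3 = 20 ⇒ 20 weeks.
W3 has 2 weeks of float (longest path through it is 18).
No other chain overtakes it, so the finish is 20 weeks.

20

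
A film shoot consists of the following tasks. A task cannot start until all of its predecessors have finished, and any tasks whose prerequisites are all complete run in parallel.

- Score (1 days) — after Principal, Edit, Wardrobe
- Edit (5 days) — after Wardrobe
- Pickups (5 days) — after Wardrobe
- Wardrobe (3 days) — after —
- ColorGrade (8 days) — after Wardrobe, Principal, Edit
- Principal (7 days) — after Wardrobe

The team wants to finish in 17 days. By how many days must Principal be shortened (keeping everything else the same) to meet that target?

Current finish: 18 days; target: 17.
Principal is on every critical path, so each day cut from Principal cuts the finish by one (this holds down to a finish of 16).
Need 18 − 17 = 1 day off Principal → Principal becomes 6 days, finish becomes 17.

1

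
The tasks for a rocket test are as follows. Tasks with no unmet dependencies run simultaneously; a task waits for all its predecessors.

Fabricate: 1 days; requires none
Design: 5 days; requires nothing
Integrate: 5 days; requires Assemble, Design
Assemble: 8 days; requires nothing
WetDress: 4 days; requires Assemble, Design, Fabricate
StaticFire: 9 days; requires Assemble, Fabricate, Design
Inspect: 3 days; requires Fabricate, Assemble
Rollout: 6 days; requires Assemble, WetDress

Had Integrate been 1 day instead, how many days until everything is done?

Critical path before the change: Assemble→WetDress→Rollout = 8+4+6 = 18 giving 18 days.
Integrate is off the critical path — its longest chain is 13 days, giving 5 of slack.
No other chain overtakes it, so the finish is 18 days.

18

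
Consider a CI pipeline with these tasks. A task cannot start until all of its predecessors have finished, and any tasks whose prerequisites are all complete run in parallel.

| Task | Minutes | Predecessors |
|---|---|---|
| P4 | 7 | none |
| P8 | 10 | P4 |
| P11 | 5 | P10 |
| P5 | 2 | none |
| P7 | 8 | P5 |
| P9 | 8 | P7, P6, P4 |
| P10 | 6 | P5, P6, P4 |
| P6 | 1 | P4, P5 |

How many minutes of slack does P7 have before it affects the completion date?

P4→P6→P10→P11 = 7+1+6+5 = 19 sets the makespan at 19 minutes.
The longest chain containing P7 totals 18 minutes.
Float = 19 − 18 = 1.

1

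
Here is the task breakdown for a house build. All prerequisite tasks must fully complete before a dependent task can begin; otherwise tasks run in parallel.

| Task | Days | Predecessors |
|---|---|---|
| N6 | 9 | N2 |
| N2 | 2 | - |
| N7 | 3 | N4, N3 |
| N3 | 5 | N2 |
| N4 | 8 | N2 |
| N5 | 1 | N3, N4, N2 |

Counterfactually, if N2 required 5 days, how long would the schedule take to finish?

Critical path before the change: N2→N4→N7 = 2+8+3 = 13 giving 13 days.
N2 lies on that path, so at 5 days the path becomes 16 days.
No other chain overtakes it, so the finish is 16 days.

16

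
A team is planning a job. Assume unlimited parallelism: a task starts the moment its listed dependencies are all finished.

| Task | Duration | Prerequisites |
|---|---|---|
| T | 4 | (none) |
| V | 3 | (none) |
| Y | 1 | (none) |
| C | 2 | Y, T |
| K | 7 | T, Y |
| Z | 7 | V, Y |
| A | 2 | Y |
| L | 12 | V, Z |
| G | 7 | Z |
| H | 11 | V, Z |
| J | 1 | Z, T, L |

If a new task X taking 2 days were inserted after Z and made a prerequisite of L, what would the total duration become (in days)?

Originally the project takes 23 days.
With X inserted, L now waits for max(V, Z, X).
New critical path: V→Z→X→L→J = 3+7+2+12+1 = 25 ⇒ 25 days.

25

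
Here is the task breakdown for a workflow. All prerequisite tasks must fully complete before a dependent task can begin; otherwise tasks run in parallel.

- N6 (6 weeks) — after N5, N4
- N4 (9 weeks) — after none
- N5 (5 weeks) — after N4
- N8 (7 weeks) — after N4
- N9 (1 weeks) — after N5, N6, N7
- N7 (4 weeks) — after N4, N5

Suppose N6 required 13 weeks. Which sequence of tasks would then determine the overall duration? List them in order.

The binding path is N4→N5→N6→N9 = 9+5+6+1 = 21; finish at 21 weeks.
N6 is on the critical path; changing it to 13 makes that path 28 weeks.
That remains the longest chain; total 28 weeks.

N4, N5, N6, N9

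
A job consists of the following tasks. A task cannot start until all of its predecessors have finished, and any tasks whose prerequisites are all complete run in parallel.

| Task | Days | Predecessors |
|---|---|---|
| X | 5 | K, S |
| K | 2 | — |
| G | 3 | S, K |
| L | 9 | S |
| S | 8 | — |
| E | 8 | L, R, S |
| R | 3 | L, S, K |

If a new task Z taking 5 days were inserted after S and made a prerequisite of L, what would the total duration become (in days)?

Originally the job takes 28 days.
With Z inserted, L now waits for max(S, Z).
New critical path: S→Z→L→R→E = 8+5+9+3+8 = 33 ⇒ 33 days.

33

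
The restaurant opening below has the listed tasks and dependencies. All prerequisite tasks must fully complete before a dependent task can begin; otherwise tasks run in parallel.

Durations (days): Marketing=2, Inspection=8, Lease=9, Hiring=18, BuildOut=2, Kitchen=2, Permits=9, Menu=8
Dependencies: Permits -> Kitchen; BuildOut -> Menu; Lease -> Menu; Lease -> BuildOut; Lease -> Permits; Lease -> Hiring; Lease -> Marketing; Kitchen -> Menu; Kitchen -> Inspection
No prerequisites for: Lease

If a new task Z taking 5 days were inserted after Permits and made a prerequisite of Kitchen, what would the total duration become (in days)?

33

Originally the plan takes 28 days.
With Z inserted, Kitchen now waits for max(Permits, Z).
New critical path: Lease→Permits→Z→Kitchen→Menu = 9+9+5+2+8 = 33 ⇒ 33 days.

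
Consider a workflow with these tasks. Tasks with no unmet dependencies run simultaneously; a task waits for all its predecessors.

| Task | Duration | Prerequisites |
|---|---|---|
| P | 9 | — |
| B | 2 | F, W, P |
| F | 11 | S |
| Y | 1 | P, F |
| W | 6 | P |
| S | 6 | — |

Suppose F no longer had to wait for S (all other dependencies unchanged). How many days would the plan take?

With the dependency in place, S→F→B = 6+11+2 = 19 sets the finish at 19 days.
Without S→F, F's earliest start moves from 6 to 0.
After: P→W→B = 9+6+2 = 17 → 17 days.

17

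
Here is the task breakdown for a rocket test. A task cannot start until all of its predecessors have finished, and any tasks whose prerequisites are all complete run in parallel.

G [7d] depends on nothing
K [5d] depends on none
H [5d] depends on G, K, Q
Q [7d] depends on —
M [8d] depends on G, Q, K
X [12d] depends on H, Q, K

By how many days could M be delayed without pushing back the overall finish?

9

The longest chain is Q→H→X = 7+5+12 = 24; overall finish 24 days.
The longest chain containing M totals 15 days.
Float = 24 − 15 = 9.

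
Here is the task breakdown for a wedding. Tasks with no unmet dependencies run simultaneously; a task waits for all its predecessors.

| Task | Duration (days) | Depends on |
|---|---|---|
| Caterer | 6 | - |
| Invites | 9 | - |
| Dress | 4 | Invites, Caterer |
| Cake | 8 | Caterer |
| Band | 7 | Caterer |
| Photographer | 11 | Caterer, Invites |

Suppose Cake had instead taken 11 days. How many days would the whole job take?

20

The binding path is Invites→Photographer = 9+11 = 20; finish at 20 days.
The longest path through Cake is only 14 days, so Cake has float 6.
The critical path is still Invites→Photographer; finish is now 20 days.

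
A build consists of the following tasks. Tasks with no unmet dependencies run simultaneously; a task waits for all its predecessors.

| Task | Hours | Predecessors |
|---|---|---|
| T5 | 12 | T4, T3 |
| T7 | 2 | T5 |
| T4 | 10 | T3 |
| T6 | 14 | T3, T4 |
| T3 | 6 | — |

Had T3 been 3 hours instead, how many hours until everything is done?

27

The binding path is T3→T4→T5→T7 = 6+10+12+2 = 30; finish at 30 hours.
Since T3 is critical, the -3 change carries straight to that chain (now 27 hours).
No other chain overtakes it, so the finish is 27 hours.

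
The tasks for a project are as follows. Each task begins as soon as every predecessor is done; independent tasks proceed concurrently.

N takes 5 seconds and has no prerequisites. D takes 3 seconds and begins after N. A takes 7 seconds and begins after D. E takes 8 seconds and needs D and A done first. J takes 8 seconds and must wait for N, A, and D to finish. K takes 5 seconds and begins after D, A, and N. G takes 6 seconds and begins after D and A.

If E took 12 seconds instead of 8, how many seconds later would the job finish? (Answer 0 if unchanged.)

As given, the longest chain is N→D→A→E = 5+3+7+8 = 23, so the finish is 23 seconds.
Since E is critical, the +4 change carries straight to that chain (now 27 seconds).
That remains the longest chain; total 27 seconds.
Change in finish: 27 − 23 = +4 seconds.

4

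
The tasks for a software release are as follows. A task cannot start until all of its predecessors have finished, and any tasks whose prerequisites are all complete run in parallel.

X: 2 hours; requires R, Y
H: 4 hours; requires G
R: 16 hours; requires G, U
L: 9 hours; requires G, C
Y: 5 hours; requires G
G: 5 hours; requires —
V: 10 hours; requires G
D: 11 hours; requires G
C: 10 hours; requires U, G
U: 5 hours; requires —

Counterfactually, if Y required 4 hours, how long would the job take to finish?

24

As given, the longest chain is U→C→L = 5+10+9 = 24, so the finish is 24 hours.
Y has 12 hours of float (longest path through it is 12).
The critical path is still U→C→L; finish is now 24 hours.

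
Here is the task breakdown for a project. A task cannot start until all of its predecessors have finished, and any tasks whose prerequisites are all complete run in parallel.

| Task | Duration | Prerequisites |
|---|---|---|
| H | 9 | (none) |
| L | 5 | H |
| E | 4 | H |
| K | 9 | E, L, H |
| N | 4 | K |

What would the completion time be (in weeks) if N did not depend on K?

Original critical path: H→L→K→N = 9+5+9+4 = 27 ⇒ 27 weeks.
Without K→N, N's earliest start moves from 23 to 0.
The longest chain is now H→L→K = 9+5+9 = 23, so the project takes 23 weeks.

23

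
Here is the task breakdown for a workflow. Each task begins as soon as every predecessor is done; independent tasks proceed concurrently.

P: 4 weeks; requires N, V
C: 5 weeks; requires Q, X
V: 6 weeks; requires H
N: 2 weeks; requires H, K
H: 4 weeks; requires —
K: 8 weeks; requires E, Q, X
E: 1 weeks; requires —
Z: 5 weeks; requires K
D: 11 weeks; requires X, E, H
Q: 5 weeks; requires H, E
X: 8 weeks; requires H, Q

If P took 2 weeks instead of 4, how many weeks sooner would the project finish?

Actual critical path: H→Q→X→K→N→P = 4+5+8+8+2+4 = 31 ⇒ 31 weeks.
P lies on that path, so at 2 weeks the path becomes 29 weeks.
Now H→Q→X→K→Z = 4+5+8+8+5 = 30 is longest, so the finish becomes 30 weeks.
Change in finish: 30 − 31 = -1 weeks.

1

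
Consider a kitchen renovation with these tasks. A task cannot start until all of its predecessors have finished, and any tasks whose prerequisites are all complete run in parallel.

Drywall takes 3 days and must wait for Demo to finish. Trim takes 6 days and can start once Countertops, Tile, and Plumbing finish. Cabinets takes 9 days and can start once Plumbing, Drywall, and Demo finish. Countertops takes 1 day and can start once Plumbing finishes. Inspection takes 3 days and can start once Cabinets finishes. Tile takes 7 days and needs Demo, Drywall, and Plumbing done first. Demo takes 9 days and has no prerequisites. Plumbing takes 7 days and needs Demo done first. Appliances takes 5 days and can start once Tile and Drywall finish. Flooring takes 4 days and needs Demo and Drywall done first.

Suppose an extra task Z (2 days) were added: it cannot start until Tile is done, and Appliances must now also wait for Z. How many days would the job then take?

Originally the job takes 29 days.
With Z inserted, Appliances now waits for max(Tile, Drywall, Z).
New critical path: Demo→Plumbing→Tile→Z→Appliances = 9+7+7+2+5 = 30 ⇒ 30 days.

30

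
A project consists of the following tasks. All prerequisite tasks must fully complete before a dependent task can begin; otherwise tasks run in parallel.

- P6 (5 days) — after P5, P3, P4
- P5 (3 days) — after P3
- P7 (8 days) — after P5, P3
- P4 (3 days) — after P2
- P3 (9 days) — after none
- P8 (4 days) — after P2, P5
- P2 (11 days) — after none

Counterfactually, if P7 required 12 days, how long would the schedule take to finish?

Critical path before the change: P3→P5→P7 = 9+3+8 = 20 giving 20 days.
P7 is on the critical path; changing it to 12 makes that path 24 days.
The critical path is still P3→P5→P7; finish is now 24 days.

24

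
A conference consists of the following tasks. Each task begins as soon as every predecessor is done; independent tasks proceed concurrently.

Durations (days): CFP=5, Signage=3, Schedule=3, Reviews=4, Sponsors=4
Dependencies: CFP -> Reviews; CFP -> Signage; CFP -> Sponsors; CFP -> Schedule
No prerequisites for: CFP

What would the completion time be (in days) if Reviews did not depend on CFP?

With the dependency in place, CFP→Reviews = 5+4 = 9 sets the finish at 9 days.
Without CFP→Reviews, Reviews's earliest start moves from 5 to 0.
The longest chain is now CFP→Sponsors = 5+4 = 9, so the plan takes 9 days.

9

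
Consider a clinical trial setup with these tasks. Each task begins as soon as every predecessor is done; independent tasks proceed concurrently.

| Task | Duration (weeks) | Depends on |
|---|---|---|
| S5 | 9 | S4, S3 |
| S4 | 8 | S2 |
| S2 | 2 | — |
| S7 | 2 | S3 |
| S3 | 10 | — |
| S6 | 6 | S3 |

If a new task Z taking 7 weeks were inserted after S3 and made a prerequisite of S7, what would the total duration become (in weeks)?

Originally the project takes 19 weeks.
With Z inserted, S7 now waits for max(S3, Z).
New critical path: S2→S4→S5 = 2+8+9 = 19 ⇒ 19 weeks.

19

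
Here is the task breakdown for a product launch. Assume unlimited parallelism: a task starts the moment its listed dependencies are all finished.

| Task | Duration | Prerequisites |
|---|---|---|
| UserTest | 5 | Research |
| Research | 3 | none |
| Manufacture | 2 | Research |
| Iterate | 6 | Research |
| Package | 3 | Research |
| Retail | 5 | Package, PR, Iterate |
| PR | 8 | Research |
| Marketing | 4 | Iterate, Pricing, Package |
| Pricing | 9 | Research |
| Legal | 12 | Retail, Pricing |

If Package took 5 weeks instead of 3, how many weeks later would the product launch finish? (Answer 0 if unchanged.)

0

The binding path is Research→PR→Retail→Legal = 3+8+5+12 = 28; finish at 28 weeks.
The longest path through Package is only 23 weeks, so Package has float 5.
That remains the longest chain; total 28 weeks.
Change in finish: 28 − 28 = +0 weeks.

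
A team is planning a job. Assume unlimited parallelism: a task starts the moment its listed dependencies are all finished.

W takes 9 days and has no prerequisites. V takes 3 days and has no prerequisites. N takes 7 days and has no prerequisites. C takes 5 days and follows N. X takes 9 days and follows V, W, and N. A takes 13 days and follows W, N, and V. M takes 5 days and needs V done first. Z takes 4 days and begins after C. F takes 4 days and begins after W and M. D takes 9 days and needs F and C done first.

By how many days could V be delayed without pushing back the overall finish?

1

W→A = 9+13 = 22 sets the makespan at 22 days.
The longest chain containing V totals 21 days.
Float = 22 − 21 = 1.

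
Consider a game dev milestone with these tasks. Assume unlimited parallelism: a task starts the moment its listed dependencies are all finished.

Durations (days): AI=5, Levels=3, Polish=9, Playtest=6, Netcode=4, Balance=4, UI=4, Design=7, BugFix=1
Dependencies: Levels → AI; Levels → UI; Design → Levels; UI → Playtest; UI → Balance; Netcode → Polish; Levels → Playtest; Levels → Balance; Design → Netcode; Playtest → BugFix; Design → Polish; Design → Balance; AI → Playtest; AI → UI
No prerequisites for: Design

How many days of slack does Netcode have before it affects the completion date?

6

Design→Levels→AI→UI→Playtest→BugFix = 7+3+5+4+6+1 = 26 sets the makespan at 26 days.
Netcode finishes as early as 11 and must finish by 17.
So Netcode can slip 17 − 11 = 6 days.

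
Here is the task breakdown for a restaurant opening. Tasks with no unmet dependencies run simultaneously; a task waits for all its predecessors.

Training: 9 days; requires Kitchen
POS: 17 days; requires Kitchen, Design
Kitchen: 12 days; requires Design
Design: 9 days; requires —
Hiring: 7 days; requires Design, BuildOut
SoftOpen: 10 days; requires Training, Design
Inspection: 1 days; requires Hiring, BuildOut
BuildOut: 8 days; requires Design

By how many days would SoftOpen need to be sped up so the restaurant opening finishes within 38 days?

2

Current finish: 40 days; target: 38.
SoftOpen is on every critical path, so each day cut from SoftOpen cuts the finish by one (this holds down to a finish of 38).
Need 40 − 38 = 2 days off SoftOpen → SoftOpen becomes 8 days, finish becomes 38.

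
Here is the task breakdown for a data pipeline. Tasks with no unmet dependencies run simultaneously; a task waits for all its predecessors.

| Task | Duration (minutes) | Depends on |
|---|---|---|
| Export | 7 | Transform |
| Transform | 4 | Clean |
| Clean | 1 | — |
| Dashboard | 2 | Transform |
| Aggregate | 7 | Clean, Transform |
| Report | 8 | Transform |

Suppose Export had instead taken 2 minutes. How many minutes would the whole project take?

13

Baseline: Clean→Transform→Report = 1+4+8 = 13 → 13 minutes.
Export has 1 minute of float (longest path through it is 12).
The critical path is still Clean→Transform→Report; finish is now 13 minutes.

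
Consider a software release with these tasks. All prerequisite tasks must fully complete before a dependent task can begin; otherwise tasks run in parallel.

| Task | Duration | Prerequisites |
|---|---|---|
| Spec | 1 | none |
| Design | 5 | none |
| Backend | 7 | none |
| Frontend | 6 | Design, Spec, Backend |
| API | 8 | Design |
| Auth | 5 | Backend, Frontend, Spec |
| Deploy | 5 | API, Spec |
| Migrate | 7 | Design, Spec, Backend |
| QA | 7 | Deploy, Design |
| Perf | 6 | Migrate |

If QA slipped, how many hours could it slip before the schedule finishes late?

Design→API→Deploy→QA = 5+8+5+7 = 25 sets the makespan at 25 hours.
Longest path through QA: 25 hours (earliest finish 25, latest finish 25).
So QA can slip 25 − 25 = 0 hours.

0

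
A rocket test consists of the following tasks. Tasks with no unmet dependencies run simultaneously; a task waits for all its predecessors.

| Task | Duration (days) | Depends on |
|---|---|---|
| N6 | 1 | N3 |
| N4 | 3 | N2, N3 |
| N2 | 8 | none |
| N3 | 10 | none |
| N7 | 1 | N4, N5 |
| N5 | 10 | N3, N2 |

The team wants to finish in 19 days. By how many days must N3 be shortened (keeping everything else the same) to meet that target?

Current finish: 21 days; target: 19.
N3 is on every critical path, so each day cut from N3 cuts the finish by one (this holds down to a finish of 19).
Need 21 − 19 = 2 days off N3 → N3 becomes 8 days, finish becomes 19.

2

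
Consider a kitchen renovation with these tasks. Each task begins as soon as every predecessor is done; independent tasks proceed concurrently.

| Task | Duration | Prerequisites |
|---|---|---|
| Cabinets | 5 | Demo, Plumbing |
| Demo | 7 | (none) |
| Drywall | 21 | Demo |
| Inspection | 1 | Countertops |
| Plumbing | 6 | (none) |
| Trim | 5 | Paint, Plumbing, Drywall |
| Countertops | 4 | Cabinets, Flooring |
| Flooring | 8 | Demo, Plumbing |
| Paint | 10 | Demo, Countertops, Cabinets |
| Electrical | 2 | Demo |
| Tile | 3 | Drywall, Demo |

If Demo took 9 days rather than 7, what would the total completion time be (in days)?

Critical path before the change: Demo→Flooring→Countertops→Paint→Trim = 7+8+4+10+5 = 34 giving 34 days.
Demo is on the critical path; changing it to 9 makes that path 36 days.
No other chain overtakes it, so the finish is 36 days.

36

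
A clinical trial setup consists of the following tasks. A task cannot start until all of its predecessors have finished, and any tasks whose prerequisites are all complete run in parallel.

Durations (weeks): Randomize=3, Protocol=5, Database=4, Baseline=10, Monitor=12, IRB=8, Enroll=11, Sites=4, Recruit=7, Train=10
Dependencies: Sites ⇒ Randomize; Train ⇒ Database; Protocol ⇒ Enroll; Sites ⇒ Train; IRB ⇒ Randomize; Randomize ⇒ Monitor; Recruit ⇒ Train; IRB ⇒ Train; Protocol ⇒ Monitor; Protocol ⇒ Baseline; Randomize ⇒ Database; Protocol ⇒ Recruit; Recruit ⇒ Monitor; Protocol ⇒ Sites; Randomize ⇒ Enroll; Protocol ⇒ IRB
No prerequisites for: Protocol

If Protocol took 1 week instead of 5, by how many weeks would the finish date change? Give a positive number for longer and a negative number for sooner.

As given, the longest chain is Protocol→IRB→Randomize→Monitor = 5+8+3+12 = 28, so the finish is 28 weeks.
Protocol is on the critical path; changing it to 1 makes that path 24 weeks.
No other chain overtakes it, so the finish is 24 weeks.
Change in finish: 24 − 28 = -4 weeks.

-4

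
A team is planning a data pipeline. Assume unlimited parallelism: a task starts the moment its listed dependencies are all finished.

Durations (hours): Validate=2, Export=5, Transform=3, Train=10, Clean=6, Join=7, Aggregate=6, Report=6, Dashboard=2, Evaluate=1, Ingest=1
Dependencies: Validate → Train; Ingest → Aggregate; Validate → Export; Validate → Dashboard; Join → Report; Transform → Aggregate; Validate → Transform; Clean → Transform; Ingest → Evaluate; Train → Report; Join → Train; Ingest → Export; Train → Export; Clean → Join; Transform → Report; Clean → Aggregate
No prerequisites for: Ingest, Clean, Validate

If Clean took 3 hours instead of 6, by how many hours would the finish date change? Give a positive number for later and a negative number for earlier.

Baseline: Clean→Join→Train→Report = 6+7+10+6 = 29 → 29 hours.
Clean is on the critical path; changing it to 3 makes that path 26 hours.
No other chain overtakes it, so the finish is 26 hours.
Change in finish: 26 − 29 = -3 hours.

-3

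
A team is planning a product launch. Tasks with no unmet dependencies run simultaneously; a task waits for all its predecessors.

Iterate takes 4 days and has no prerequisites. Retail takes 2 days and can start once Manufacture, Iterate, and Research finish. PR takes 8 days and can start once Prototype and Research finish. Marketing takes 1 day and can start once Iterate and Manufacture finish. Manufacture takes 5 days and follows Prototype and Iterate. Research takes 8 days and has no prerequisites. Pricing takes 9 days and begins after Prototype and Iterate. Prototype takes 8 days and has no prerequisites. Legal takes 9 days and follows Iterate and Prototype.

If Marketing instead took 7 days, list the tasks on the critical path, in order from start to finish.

Prototype, Manufacture, Marketing

Baseline: Prototype→Pricing = 8+9 = 17 → 17 days.
Marketing has 3 days of float (longest path through it is 14).
Now Prototype→Manufacture→Marketing = 8+5+7 = 20 is longest, so the finish becomes 20 days.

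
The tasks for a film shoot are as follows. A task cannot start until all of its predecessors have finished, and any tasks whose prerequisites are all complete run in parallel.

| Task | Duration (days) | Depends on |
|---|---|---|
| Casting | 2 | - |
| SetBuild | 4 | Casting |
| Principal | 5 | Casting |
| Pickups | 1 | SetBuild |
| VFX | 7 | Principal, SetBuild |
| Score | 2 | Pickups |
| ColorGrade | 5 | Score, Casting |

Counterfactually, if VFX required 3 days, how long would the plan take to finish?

14

As given, the longest chain is Casting→Principal→VFX = 2+5+7 = 14, so the finish is 14 days.
Since VFX is critical, the -4 change carries straight to that chain (now 10 days).
New critical path: Casting→SetBuild→Pickups→Score→ColorGrade = 2+4+1+2+5 = 14 ⇒ 14 days.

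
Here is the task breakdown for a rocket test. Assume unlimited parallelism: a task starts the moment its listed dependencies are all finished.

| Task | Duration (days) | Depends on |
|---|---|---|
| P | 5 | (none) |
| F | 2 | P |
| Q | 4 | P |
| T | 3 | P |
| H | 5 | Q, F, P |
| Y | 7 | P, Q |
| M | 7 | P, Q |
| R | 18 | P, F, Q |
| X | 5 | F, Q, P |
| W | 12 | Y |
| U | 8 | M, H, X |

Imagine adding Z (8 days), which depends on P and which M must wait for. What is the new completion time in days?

28

Originally the rocket test takes 28 days.
With Z inserted, M now waits for max(P, Q, Z).
New critical path: P→Z→M→U = 5+8+7+8 = 28 ⇒ 28 days.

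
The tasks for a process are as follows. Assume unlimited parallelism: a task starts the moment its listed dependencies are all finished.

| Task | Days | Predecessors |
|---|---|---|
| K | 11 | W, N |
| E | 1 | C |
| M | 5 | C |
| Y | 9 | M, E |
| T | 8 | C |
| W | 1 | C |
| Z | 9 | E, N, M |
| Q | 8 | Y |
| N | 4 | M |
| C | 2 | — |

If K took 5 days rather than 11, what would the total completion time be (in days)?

Actual critical path: C→M→Y→Q = 2+5+9+8 = 24 ⇒ 24 days.
K is off the critical path — its longest chain is 22 days, giving 2 of slack.
The critical path is still C→M→Y→Q; finish is now 24 days.

24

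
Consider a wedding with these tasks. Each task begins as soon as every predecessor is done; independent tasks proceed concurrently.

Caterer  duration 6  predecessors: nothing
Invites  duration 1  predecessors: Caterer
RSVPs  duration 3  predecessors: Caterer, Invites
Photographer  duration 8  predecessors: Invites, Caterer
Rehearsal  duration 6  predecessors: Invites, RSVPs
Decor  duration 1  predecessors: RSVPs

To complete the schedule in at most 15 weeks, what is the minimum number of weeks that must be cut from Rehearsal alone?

Current finish: 16 weeks; target: 15.
Rehearsal is on every critical path, so each week cut from Rehearsal cuts the finish by one (this holds down to a finish of 15).
Need 16 − 15 = 1 week off Rehearsal → Rehearsal becomes 5 weeks, finish becomes 15.

1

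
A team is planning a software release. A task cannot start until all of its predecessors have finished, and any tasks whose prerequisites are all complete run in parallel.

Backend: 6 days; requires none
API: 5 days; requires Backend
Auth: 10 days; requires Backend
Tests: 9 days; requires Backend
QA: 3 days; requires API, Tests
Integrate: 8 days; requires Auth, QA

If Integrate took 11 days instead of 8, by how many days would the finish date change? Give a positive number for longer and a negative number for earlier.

Actual critical path: Backend→Tests→QA→Integrate = 6+9+3+8 = 26 ⇒ 26 days.
Integrate is on the critical path; changing it to 11 makes that path 29 days.
The critical path is still Backend→Tests→QA→Integrate; finish is now 29 days.
Change in finish: 29 − 26 = +3 days.

3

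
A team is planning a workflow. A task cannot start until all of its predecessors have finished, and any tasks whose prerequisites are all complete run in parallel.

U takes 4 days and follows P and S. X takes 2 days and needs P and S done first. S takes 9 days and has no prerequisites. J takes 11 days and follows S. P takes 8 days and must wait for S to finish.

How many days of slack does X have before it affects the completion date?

2

The longest chain is S→P→U = 9+8+4 = 21; overall finish 21 days.
X finishes as early as 19 and must finish by 21.
Slack of X = 19 − 17 = 2 days.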